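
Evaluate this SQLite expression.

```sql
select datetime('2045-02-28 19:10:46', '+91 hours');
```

2045-03-04 14:10:46

+91 hours from 2045-02-28 19:10:46 is 2045-03-04 14:10:46 (crosses midnight).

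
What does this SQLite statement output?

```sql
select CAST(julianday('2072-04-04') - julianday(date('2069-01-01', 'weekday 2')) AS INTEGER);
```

`weekday 2` advances to the next Tuesday; 2069-01-01 is already a Tuesday, so it stays at 2069-01-01.
30 days remain in January 2069 after the 1st (31 − 1).
Full months from February 2069 through March 2072 contribute their day counts.
Then 4 days into April 2072.
Total: 30 + 28 + 31 + 30 + 31 + 30 + 31 + 31 + 30 + 31 + 30 + 31 + 31 + 28 + 31 + 30 + 31 + 30 + 31 + 31 + 30 + 31 + 30 + 31 + 31 + 28 + 31 + 30 + 31 + 30 + 31 + 31 + 30 + 31 + 30 + 31 + 31 + 29 + 31 + 4 = 1189.

1189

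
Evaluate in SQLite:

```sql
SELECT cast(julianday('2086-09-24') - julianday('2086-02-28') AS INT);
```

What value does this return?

208

0 days remain in February 2086 after the 28th (28 − 28).
Full months from March 2086 through August 2086 contribute their day counts.
Then 24 days into September 2086.
Total: 0 + 31 + 30 + 31 + 30 + 31 + 31 + 24 = 208.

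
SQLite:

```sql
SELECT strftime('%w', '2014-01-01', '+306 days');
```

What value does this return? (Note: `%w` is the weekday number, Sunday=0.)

First apply '+306 days': 2014-01-01 → 2014-11-03.
2014-11-03 is a Monday; with Sunday=0 that is 1.

1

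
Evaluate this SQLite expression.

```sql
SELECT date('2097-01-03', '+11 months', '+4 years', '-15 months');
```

2100-09-03

Adding +11 months to 2097-01-03 gives 2097-12-03.
Adding +4 years to 2097-12-03 gives 2101-12-03.
Adding -15 months to 2101-12-03 gives 2100-09-03.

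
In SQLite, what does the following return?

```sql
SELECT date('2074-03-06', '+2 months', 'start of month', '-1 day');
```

Adding +2 months to 2074-03-06 gives 2074-05-06.
`start of month` rewinds 2074-05-06 to 2074-05-01.
Going back 1 day from 2074-05-01 reaches 2074-04-30 (last day of April, 30 days).

2074-04-30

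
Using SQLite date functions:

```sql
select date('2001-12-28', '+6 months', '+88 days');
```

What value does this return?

Adding +6 months to 2001-12-28 gives 2002-06-28.
Applying '+88 days' to 2002-06-28: counting 88 days forward gives 2002-09-24.

2002-09-24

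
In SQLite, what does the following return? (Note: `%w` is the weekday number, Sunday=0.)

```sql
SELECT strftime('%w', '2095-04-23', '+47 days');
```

First apply '+47 days': 2095-04-23 → 2095-06-09.
2095-06-09 is a Thursday; with Sunday=0 that is 4.

4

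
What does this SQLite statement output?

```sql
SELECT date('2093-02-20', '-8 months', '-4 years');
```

2088-06-20

Adding -8 months to 2093-02-20 gives 2092-06-20.
Adding -4 years to 2092-06-20 gives 2088-06-20.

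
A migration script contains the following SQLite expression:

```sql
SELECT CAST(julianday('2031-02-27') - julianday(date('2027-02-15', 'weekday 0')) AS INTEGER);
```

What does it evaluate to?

1467

`weekday 0` advances to the next Sunday; 2027-02-15 is a Monday, so it moves forward to 2027-02-21.
7 days remain in February 2027 after the 21st (28 − 21).
Full months from March 2027 through January 2031 contribute their day counts.
Then 27 days into February 2031.
Total: 7 + 31 + 30 + 31 + 30 + 31 + 31 + 30 + 31 + 30 + 31 + 31 + 29 + 31 + 30 + 31 + 30 + 31 + 31 + 30 + 31 + 30 + 31 + 31 + 28 + 31 + 30 + 31 + 30 + 31 + 31 + 30 + 31 + 30 + 31 + 31 + 28 + 31 + 30 + 31 + 30 + 31 + 31 + 30 + 31 + 30 + 31 + 31 + 27 = 1467.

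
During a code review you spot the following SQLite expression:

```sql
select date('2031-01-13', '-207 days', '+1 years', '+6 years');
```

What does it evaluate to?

Applying '-207 days' to 2031-01-13: counting 207 days back gives 2030-06-20.
Adding +1 year to 2030-06-20 gives 2031-06-20.
Adding +6 years to 2031-06-20 gives 2037-06-20.

2037-06-20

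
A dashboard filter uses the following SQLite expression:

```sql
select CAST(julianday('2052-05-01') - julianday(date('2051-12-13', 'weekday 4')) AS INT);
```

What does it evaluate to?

`weekday 4` advances to the next Thursday; 2051-12-13 is a Wednesday, so it moves forward to 2051-12-14.
17 days remain in December 2051 after the 14th (31 − 14).
January 2052: 31 days.
February 2052: 29 days (leap year).
March 2052: 31 days.
April 2052: 30 days.
Then 1 day into May 2052.
Total: 17 + 31 + 29 + 31 + 30 + 1 = 139.

139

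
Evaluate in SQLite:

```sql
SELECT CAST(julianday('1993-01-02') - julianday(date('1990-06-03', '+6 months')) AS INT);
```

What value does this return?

761

Adding +6 months to 1990-06-03 gives 1990-12-03.
28 days remain in December 1990 after the 3rd (31 − 3).
Full months from January 1991 through December 1992 contribute their day counts.
Then 2 days into January 1993.
Total: 28 + 31 + 28 + 31 + 30 + 31 + 30 + 31 + 31 + 30 + 31 + 30 + 31 + 31 + 29 + 31 + 30 + 31 + 30 + 31 + 31 + 30 + 31 + 30 + 31 + 2 = 761.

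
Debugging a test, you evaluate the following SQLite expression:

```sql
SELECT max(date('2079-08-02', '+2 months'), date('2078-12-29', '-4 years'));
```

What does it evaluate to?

date('2079-08-02', '+2 months') → 2079-10-02.
date('2078-12-29', '-4 years') → 2074-12-29.
Later of the two is 2079-10-02.

2079-10-02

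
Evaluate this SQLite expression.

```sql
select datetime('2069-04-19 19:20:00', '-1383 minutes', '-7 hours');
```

2069-04-18 13:17:00

1383 minutes = 23h 3m; -1383 minutes from 2069-04-19 19:20:00 is 2069-04-18 20:17:00 (crosses midnight).
-7 hours from 2069-04-18 20:17:00 is 2069-04-18 13:17:00.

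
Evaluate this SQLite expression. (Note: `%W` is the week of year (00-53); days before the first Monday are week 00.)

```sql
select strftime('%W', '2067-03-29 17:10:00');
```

13

2067-03-29 is a Tuesday. SQLite's %W counts Mondays since the year started; the result is 13.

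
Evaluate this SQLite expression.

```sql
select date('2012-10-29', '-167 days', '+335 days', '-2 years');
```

2011-04-15

Applying '-167 days' to 2012-10-29: counting 167 days back gives 2012-05-15.
Applying '+335 days' to 2012-05-15: counting 335 days forward gives 2013-04-15.
Adding -2 years to 2013-04-15 gives 2011-04-15.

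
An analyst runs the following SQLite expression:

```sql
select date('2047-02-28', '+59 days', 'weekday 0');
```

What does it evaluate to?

2047-04-28

Applying '+59 days' to 2047-02-28: counting 59 days forward gives 2047-04-28.
`weekday 0` advances to the next Sunday; 2047-04-28 is already a Sunday, so it stays at 2047-04-28.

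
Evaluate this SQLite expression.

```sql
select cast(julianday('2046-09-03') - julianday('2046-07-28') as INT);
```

3 days remain in July 2046 after the 28th (31 − 28).
August 2046: 31 days.
Then 3 days into September 2046.
Total: 3 + 31 + 3 = 37.

37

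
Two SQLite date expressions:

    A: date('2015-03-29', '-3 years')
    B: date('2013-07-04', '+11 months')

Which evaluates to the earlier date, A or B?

A

A = 2012-03-29.
B = 2014-06-04.
A is earlier.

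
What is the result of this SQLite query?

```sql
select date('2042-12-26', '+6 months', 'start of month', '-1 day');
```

Adding +6 months to 2042-12-26 gives 2043-06-26.
`start of month` rewinds 2043-06-26 to 2043-06-01.
Going back 1 day from 2043-06-01 reaches 2043-05-31 (last day of May, 31 days).

2043-05-31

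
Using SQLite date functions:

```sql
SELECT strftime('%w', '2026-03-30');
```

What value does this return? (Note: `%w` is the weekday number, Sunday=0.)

2026-03-30 is a Monday; with Sunday=0 that is 1.

1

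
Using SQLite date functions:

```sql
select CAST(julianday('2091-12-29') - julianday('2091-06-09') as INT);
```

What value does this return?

21 days remain in June 2091 after the 9th (30 − 9).
July 2091: 31 days.
August 2091: 31 days.
September 2091: 30 days.
October 2091: 31 days.
November 2091: 30 days.
Then 29 days into December 2091.
Total: 21 + 31 + 31 + 30 + 31 + 30 + 29 = 203.

203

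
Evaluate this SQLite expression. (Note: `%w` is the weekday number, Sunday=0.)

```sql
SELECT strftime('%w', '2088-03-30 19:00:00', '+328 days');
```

1

First apply '+328 days': 2088-03-30 19:00:00 → 2089-02-21 19:00:00.
2089-02-21 is a Monday; with Sunday=0 that is 1.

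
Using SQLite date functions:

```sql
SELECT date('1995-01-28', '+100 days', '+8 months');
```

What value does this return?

1996-01-08

Applying '+100 days' to 1995-01-28: counting 100 days forward gives 1995-05-08.
Adding +8 months to 1995-05-08 gives 1996-01-08.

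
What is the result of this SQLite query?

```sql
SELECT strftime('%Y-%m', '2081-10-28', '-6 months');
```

First apply '-6 months': 2081-10-28 → 2081-04-28.
`%Y-%m` extracts the year-month: 2081-04.

2081-04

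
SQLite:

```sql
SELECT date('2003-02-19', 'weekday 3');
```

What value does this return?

2003-02-19

`weekday 3` advances to the next Wednesday; 2003-02-19 is already a Wednesday, so it stays at 2003-02-19.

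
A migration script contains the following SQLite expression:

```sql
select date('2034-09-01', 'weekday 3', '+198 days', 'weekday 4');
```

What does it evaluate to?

2035-03-29

`weekday 3` advances to the next Wednesday; 2034-09-01 is a Friday, so it moves forward to 2034-09-06.
Applying '+198 days' to 2034-09-06: counting 198 days forward gives 2035-03-23.
`weekday 4` advances to the next Thursday; 2035-03-23 is a Friday, so it moves forward to 2035-03-29.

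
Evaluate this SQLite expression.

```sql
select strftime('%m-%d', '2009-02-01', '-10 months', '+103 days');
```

First apply '-10 months', '+103 days': 2009-02-01 → 2008-07-13.
`%m-%d` extracts the month-day: 07-13.

07-13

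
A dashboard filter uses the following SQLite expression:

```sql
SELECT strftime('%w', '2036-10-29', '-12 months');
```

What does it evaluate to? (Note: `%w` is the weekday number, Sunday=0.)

1

First apply '-12 months': 2036-10-29 → 2035-10-29.
2035-10-29 is a Monday; with Sunday=0 that is 1.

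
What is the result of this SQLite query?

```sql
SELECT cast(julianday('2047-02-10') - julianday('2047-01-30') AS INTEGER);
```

1 day remains in January 2047 after the 30th (31 − 30).
Then 10 days into February 2047.
Total: 1 + 10 = 11.

11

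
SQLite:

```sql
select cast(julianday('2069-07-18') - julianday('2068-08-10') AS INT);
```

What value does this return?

342

21 days remain in August 2068 after the 10th (31 − 10).
Full months from September 2068 through June 2069 contribute their day counts.
Then 18 days into July 2069.
Total: 21 + 30 + 31 + 30 + 31 + 31 + 28 + 31 + 30 + 31 + 30 + 18 = 342.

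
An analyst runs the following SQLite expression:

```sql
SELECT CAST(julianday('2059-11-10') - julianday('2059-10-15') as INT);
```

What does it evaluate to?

16 days remain in October 2059 after the 15th (31 − 15).
Then 10 days into November 2059.
Total: 16 + 10 = 26.

26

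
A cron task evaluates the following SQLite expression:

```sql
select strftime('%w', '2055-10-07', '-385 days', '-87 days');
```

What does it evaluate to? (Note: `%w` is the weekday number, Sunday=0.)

1

First apply '-385 days', '-87 days': 2055-10-07 → 2054-06-22.
2054-06-22 is a Monday; with Sunday=0 that is 1.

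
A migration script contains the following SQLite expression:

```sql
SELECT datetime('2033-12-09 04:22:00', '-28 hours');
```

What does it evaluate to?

-28 hours from 2033-12-09 04:22:00 is 2033-12-08 00:22:00 (crosses midnight).

2033-12-08 00:22:00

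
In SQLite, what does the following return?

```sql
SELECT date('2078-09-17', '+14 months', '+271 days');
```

2080-08-14

Adding +14 months to 2078-09-17 gives 2079-11-17.
Applying '+271 days' to 2079-11-17: counting 271 days forward gives 2080-08-14.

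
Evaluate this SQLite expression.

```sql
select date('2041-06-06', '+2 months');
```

2041-08-06

Adding +2 months to 2041-06-06 gives 2041-08-06.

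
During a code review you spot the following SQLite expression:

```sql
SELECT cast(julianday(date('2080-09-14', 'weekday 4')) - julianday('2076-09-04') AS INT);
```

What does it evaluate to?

`weekday 4` advances to the next Thursday; 2080-09-14 is a Saturday, so it moves forward to 2080-09-19.
26 days remain in September 2076 after the 4th (30 − 4).
Full months from October 2076 through August 2080 contribute their day counts.
Then 19 days into September 2080.
Total: 26 + 31 + 30 + 31 + 31 + 28 + 31 + 30 + 31 + 30 + 31 + 31 + 30 + 31 + 30 + 31 + 31 + 28 + 31 + 30 + 31 + 30 + 31 + 31 + 30 + 31 + 30 + 31 + 31 + 28 + 31 + 30 + 31 + 30 + 31 + 31 + 30 + 31 + 30 + 31 + 31 + 29 + 31 + 30 + 31 + 30 + 31 + 31 + 19 = 1476.

1476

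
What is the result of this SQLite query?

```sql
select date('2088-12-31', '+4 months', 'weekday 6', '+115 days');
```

2089-08-30

Adding +4 months to 2088-12-31 targets 2089-04-31. April 2089 has only 30 days, so SQLite normalizes the 1-day overflow forward to 2089-05-01.
`weekday 6` advances to the next Saturday; 2089-05-01 is a Sunday, so it moves forward to 2089-05-07.
Applying '+115 days' to 2089-05-07: counting 115 days forward gives 2089-08-30.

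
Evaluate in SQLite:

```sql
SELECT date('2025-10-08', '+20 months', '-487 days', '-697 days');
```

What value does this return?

Adding +20 months to 2025-10-08 gives 2027-06-08.
Applying '-487 days' to 2027-06-08: counting 487 days back gives 2026-02-06.
Applying '-697 days' to 2026-02-06: counting 697 days back gives 2024-03-11.

2024-03-11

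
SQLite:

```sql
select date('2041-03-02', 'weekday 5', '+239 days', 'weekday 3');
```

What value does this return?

`weekday 5` advances to the next Friday; 2041-03-02 is a Saturday, so it moves forward to 2041-03-08.
Applying '+239 days' to 2041-03-08: counting 239 days forward gives 2041-11-02.
`weekday 3` advances to the next Wednesday; 2041-11-02 is a Saturday, so it moves forward to 2041-11-06.

2041-11-06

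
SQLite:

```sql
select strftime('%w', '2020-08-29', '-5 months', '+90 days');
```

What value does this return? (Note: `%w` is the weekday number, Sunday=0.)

First apply '-5 months', '+90 days': 2020-08-29 → 2020-06-27.
2020-06-27 is a Saturday; with Sunday=0 that is 6.

6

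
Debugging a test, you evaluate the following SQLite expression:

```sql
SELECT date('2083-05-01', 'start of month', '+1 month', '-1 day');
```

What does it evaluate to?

2083-05-31

`start of month` rewinds 2083-05-01 to 2083-05-01.
Adding +1 month to 2083-05-01 gives 2083-06-01.
Going back 1 day from 2083-06-01 reaches 2083-05-31 (last day of May, 31 days).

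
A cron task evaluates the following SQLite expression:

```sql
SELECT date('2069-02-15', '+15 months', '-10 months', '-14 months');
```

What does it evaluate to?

Adding +15 months to 2069-02-15 gives 2070-05-15.
Adding -10 months to 2070-05-15 gives 2069-07-15.
Adding -14 months to 2069-07-15 gives 2068-05-15.

2068-05-15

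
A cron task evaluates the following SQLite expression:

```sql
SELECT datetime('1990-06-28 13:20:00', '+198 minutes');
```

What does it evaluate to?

198 minutes = 3h 18m; +198 minutes from 1990-06-28 13:20:00 is 1990-06-28 16:38:00.

1990-06-28 16:38:00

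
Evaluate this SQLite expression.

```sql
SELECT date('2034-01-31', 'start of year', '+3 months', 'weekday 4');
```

`start of year` rewinds 2034-01-31 to 2034-01-01.
Adding +3 months to 2034-01-01 gives 2034-04-01.
`weekday 4` advances to the next Thursday; 2034-04-01 is a Saturday, so it moves forward to 2034-04-06.

2034-04-06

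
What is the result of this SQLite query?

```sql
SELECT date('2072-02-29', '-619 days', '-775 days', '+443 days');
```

Applying '-619 days' to 2072-02-29: counting 619 days back gives 2070-06-20.
Applying '-775 days' to 2070-06-20: counting 775 days back gives 2068-05-06.
Applying '+443 days' to 2068-05-06: counting 443 days forward gives 2069-07-23.

2069-07-23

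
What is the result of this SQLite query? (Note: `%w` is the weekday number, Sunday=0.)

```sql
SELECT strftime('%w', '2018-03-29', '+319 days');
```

First apply '+319 days': 2018-03-29 → 2019-02-11.
2019-02-11 is a Monday; with Sunday=0 that is 1.

1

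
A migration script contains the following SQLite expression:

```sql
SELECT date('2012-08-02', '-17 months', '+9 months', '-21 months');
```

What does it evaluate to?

Adding -17 months to 2012-08-02 gives 2011-03-02.
Adding +9 months to 2011-03-02 gives 2011-12-02.
Adding -21 months to 2011-12-02 gives 2010-03-02.

2010-03-02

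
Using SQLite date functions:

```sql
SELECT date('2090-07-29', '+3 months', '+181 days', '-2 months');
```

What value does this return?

Adding +3 months to 2090-07-29 gives 2090-10-29.
Applying '+181 days' to 2090-10-29: counting 181 days forward gives 2091-04-28.
Adding -2 months to 2091-04-28 gives 2091-02-28.

2091-02-28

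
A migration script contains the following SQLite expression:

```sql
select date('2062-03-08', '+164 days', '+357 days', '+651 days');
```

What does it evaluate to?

2065-05-23

Applying '+164 days' to 2062-03-08: counting 164 days forward gives 2062-08-19.
Applying '+357 days' to 2062-08-19: counting 357 days forward gives 2063-08-11.
Applying '+651 days' to 2063-08-11: counting 651 days forward gives 2065-05-23.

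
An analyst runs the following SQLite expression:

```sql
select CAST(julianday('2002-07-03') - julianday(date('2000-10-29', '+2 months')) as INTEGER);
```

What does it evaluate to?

551

Adding +2 months to 2000-10-29 gives 2000-12-29.
2 days remain in December 2000 after the 29th (31 − 29).
Full months from January 2001 through June 2002 contribute their day counts.
Then 3 days into July 2002.
Total: 2 + 31 + 28 + 31 + 30 + 31 + 30 + 31 + 31 + 30 + 31 + 30 + 31 + 31 + 28 + 31 + 30 + 31 + 30 + 3 = 551.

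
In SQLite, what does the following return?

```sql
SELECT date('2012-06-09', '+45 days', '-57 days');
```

Applying '+45 days' to 2012-06-09: counting 45 days forward gives 2012-07-24.
Applying '-57 days' to 2012-07-24: counting 57 days back gives 2012-05-28.

2012-05-28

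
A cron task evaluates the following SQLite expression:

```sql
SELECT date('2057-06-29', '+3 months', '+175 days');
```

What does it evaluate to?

2058-03-23

Adding +3 months to 2057-06-29 gives 2057-09-29.
Applying '+175 days' to 2057-09-29: counting 175 days forward gives 2058-03-23.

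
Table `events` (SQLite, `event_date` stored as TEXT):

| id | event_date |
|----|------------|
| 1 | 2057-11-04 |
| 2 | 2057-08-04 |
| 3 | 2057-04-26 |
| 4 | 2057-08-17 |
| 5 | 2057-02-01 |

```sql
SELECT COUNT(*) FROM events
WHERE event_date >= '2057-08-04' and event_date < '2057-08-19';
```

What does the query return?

2

Rows in [2057-08-04, 2057-08-19): 2057-08-04, 2057-08-17 → 2 rows.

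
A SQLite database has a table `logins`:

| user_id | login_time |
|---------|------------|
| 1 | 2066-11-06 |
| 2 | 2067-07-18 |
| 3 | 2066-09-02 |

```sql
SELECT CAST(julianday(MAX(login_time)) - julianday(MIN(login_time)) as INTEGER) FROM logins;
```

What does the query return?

319

MIN = 2066-09-02, MAX = 2067-07-18.
28 days remain in September 2066 after the 2nd (30 − 2).
Full months from October 2066 through June 2067 contribute their day counts.
Then 18 days into July 2067.
Total: 28 + 31 + 30 + 31 + 31 + 28 + 31 + 30 + 31 + 30 + 18 = 319.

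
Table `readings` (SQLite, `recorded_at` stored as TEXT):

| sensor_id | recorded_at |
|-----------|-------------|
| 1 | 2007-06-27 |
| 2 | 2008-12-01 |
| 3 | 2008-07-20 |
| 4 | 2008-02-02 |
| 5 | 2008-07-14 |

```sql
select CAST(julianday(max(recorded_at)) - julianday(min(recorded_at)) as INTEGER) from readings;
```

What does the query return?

523

MIN = 2007-06-27, MAX = 2008-12-01.
3 days remain in June 2007 after the 27th (30 − 27).
Full months from July 2007 through November 2008 contribute their day counts.
Then 1 day into December 2008.
Total: 3 + 31 + 31 + 30 + 31 + 30 + 31 + 31 + 29 + 31 + 30 + 31 + 30 + 31 + 31 + 30 + 31 + 30 + 1 = 523.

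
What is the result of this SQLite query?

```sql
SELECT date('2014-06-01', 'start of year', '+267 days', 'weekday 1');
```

`start of year` rewinds 2014-06-01 to 2014-01-01.
Applying '+267 days' to 2014-01-01: counting 267 days forward gives 2014-09-25.
`weekday 1` advances to the next Monday; 2014-09-25 is a Thursday, so it moves forward to 2014-09-29.

2014-09-29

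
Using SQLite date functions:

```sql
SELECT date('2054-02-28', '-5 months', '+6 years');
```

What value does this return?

Adding -5 months to 2054-02-28 gives 2053-09-28.
Adding +6 years to 2053-09-28 gives 2059-09-28.

2059-09-28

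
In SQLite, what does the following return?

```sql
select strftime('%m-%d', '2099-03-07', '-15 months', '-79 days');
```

09-19

First apply '-15 months', '-79 days': 2099-03-07 → 2097-09-19.
`%m-%d` extracts the month-day: 09-19.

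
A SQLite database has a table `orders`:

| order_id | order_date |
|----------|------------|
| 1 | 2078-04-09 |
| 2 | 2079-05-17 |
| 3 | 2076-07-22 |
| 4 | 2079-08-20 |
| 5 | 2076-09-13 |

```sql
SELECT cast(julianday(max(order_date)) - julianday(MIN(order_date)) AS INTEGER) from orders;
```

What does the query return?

1124

MIN = 2076-07-22, MAX = 2079-08-20.
9 days remain in July 2076 after the 22nd (31 − 22).
Full months from August 2076 through July 2079 contribute their day counts.
Then 20 days into August 2079.
Total: 9 + 31 + 30 + 31 + 30 + 31 + 31 + 28 + 31 + 30 + 31 + 30 + 31 + 31 + 30 + 31 + 30 + 31 + 31 + 28 + 31 + 30 + 31 + 30 + 31 + 31 + 30 + 31 + 30 + 31 + 31 + 28 + 31 + 30 + 31 + 30 + 31 + 20 = 1124.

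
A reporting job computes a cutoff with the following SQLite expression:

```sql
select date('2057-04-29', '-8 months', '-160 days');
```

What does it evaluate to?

Adding -8 months to 2057-04-29 gives 2056-08-29.
Applying '-160 days' to 2056-08-29: counting 160 days back gives 2056-03-22.

2056-03-22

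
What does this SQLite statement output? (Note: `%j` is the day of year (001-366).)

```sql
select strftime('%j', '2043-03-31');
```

Day-of-year for 2043-03-31: days since 2043-01-01 inclusive = 90, zero-padded to 090.

090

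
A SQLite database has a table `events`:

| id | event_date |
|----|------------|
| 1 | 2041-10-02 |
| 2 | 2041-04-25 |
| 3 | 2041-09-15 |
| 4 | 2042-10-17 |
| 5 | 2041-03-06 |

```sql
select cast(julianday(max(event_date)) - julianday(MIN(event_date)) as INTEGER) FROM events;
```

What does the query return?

590

MIN = 2041-03-06, MAX = 2042-10-17.
25 days remain in March 2041 after the 6th (31 − 6).
Full months from April 2041 through September 2042 contribute their day counts.
Then 17 days into October 2042.
Total: 25 + 30 + 31 + 30 + 31 + 31 + 30 + 31 + 30 + 31 + 31 + 28 + 31 + 30 + 31 + 30 + 31 + 31 + 30 + 17 = 590.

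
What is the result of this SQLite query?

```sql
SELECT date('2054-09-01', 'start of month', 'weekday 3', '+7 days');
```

`start of month` rewinds 2054-09-01 to 2054-09-01.
`weekday 3` advances to the next Wednesday; 2054-09-01 is a Tuesday, so it moves forward to 2054-09-02.
Advancing 7 more days within September lands on 2054-09-09.

2054-09-09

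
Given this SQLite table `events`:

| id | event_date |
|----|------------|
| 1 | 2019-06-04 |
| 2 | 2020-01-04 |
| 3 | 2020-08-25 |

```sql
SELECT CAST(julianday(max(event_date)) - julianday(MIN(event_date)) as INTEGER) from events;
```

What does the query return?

MIN = 2019-06-04, MAX = 2020-08-25.
26 days remain in June 2019 after the 4th (30 − 4).
Full months from July 2019 through July 2020 contribute their day counts.
Then 25 days into August 2020.
Total: 26 + 31 + 31 + 30 + 31 + 30 + 31 + 31 + 29 + 31 + 30 + 31 + 30 + 31 + 25 = 448.

448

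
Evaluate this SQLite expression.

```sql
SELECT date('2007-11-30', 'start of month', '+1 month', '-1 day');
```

`start of month` rewinds 2007-11-30 to 2007-11-01.
Adding +1 month to 2007-11-01 gives 2007-12-01.
Going back 1 day from 2007-12-01 reaches 2007-11-30 (last day of November, 30 days).

2007-11-30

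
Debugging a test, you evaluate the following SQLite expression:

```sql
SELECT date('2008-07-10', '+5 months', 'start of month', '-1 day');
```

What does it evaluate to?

2008-11-30

Adding +5 months to 2008-07-10 gives 2008-12-10.
`start of month` rewinds 2008-12-10 to 2008-12-01.
Going back 1 day from 2008-12-01 reaches 2008-11-30 (last day of November, 30 days).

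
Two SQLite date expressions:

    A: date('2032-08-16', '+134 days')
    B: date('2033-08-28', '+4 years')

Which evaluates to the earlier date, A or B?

A = 2032-12-28.
B = 2037-08-28.
A is earlier.

A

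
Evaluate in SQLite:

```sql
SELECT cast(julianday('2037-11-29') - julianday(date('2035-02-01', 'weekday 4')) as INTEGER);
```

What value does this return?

1032

`weekday 4` advances to the next Thursday; 2035-02-01 is already a Thursday, so it stays at 2035-02-01.
27 days remain in February 2035 after the 1st (28 − 1).
Full months from March 2035 through October 2037 contribute their day counts.
Then 29 days into November 2037.
Total: 27 + 31 + 30 + 31 + 30 + 31 + 31 + 30 + 31 + 30 + 31 + 31 + 29 + 31 + 30 + 31 + 30 + 31 + 31 + 30 + 31 + 30 + 31 + 31 + 28 + 31 + 30 + 31 + 30 + 31 + 31 + 30 + 31 + 29 = 1032.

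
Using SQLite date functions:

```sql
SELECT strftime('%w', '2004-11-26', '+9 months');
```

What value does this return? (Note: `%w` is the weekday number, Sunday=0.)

First apply '+9 months': 2004-11-26 → 2005-08-26.
2005-08-26 is a Friday; with Sunday=0 that is 5.

5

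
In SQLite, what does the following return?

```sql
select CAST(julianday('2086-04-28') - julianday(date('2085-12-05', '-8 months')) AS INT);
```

388

Adding -8 months to 2085-12-05 gives 2085-04-05.
25 days remain in April 2085 after the 5th (30 − 5).
Full months from May 2085 through March 2086 contribute their day counts.
Then 28 days into April 2086.
Total: 25 + 31 + 30 + 31 + 31 + 30 + 31 + 30 + 31 + 31 + 28 + 31 + 28 = 388.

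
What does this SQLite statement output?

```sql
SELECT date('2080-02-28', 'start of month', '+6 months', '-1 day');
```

`start of month` rewinds 2080-02-28 to 2080-02-01.
Adding +6 months to 2080-02-01 gives 2080-08-01.
Going back 1 day from 2080-08-01 reaches 2080-07-31 (last day of July, 31 days).

2080-07-31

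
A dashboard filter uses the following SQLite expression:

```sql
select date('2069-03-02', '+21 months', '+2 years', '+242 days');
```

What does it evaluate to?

Adding +21 months to 2069-03-02 gives 2070-12-02.
Adding +2 years to 2070-12-02 gives 2072-12-02.
Applying '+242 days' to 2072-12-02: counting 242 days forward gives 2073-08-01.

2073-08-01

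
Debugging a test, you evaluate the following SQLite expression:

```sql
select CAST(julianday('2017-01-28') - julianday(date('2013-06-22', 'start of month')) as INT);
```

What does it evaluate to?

1337

`start of month` rewinds 2013-06-22 to 2013-06-01.
29 days remain in June 2013 after the 1st (30 − 1).
Full months from July 2013 through December 2016 contribute their day counts.
Then 28 days into January 2017.
Total: 29 + 31 + 31 + 30 + 31 + 30 + 31 + 31 + 28 + 31 + 30 + 31 + 30 + 31 + 31 + 30 + 31 + 30 + 31 + 31 + 28 + 31 + 30 + 31 + 30 + 31 + 31 + 30 + 31 + 30 + 31 + 31 + 29 + 31 + 30 + 31 + 30 + 31 + 31 + 30 + 31 + 30 + 31 + 28 = 1337.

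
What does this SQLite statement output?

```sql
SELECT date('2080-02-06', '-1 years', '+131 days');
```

2079-06-17

Adding -1 year to 2080-02-06 gives 2079-02-06.
Applying '+131 days' to 2079-02-06: counting 131 days forward gives 2079-06-17.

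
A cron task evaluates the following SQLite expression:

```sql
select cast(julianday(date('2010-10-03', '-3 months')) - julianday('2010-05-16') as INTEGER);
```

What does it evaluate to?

48

Adding -3 months to 2010-10-03 gives 2010-07-03.
15 days remain in May 2010 after the 16th (31 − 16).
June 2010: 30 days.
Then 3 days into July 2010.
Total: 15 + 30 + 3 = 48.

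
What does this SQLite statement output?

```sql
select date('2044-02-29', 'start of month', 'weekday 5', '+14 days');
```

`start of month` rewinds 2044-02-29 to 2044-02-01.
`weekday 5` advances to the next Friday; 2044-02-01 is a Monday, so it moves forward to 2044-02-05.
Advancing 14 more days within February lands on 2044-02-19.

2044-02-19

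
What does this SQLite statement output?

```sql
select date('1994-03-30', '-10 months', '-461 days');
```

Adding -10 months to 1994-03-30 gives 1993-05-30.
Applying '-461 days' to 1993-05-30: counting 461 days back gives 1992-02-24.

1992-02-24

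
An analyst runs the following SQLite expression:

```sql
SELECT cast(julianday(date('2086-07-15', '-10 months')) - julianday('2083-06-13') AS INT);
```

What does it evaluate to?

825

Adding -10 months to 2086-07-15 gives 2085-09-15.
17 days remain in June 2083 after the 13th (30 − 13).
Full months from July 2083 through August 2085 contribute their day counts.
Then 15 days into September 2085.
Total: 17 + 31 + 31 + 30 + 31 + 30 + 31 + 31 + 29 + 31 + 30 + 31 + 30 + 31 + 31 + 30 + 31 + 30 + 31 + 31 + 28 + 31 + 30 + 31 + 30 + 31 + 31 + 15 = 825.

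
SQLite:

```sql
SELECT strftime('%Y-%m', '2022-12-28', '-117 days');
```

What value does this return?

2022-09

First apply '-117 days': 2022-12-28 → 2022-09-02.
`%Y-%m` extracts the year-month: 2022-09.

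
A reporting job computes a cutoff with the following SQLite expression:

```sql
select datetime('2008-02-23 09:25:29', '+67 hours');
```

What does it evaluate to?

+67 hours from 2008-02-23 09:25:29 is 2008-02-26 04:25:29 (crosses midnight).

2008-02-26 04:25:29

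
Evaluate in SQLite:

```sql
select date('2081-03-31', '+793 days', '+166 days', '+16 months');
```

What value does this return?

Applying '+793 days' to 2081-03-31: counting 793 days forward gives 2083-06-02.
Applying '+166 days' to 2083-06-02: counting 166 days forward gives 2083-11-15.
Adding +16 months to 2083-11-15 gives 2085-03-15.

2085-03-15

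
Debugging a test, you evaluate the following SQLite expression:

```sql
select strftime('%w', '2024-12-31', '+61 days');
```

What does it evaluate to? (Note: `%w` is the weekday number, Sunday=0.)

0

First apply '+61 days': 2024-12-31 → 2025-03-02.
2025-03-02 is a Sunday; with Sunday=0 that is 0.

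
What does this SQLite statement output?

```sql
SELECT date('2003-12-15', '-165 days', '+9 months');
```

Applying '-165 days' to 2003-12-15: counting 165 days back gives 2003-07-03.
Adding +9 months to 2003-07-03 gives 2004-04-03.

2004-04-03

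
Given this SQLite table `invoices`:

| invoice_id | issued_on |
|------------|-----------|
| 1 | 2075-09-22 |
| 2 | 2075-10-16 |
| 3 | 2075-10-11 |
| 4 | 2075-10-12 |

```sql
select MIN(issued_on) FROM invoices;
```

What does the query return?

2075-09-22

MIN over {2075-09-22, 2075-10-11, 2075-10-12, 2075-10-16}.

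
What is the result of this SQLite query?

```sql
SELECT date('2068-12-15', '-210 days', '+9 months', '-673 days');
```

2067-04-18

Applying '-210 days' to 2068-12-15: counting 210 days back gives 2068-05-19.
Adding +9 months to 2068-05-19 gives 2069-02-19.
Applying '-673 days' to 2069-02-19: counting 673 days back gives 2067-04-18.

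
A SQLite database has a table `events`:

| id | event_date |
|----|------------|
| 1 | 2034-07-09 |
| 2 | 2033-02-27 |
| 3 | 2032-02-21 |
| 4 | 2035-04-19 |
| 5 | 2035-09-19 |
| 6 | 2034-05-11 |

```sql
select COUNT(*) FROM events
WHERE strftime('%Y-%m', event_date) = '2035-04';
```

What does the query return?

1

Rows with year-month 2035-04: 2035-04-19 → 1.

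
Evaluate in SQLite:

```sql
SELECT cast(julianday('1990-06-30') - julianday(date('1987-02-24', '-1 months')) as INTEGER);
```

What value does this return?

Adding -1 month to 1987-02-24 gives 1987-01-24.
7 days remain in January 1987 after the 24th (31 − 24).
Full months from February 1987 through May 1990 contribute their day counts.
Then 30 days into June 1990.
Total: 7 + 28 + 31 + 30 + 31 + 30 + 31 + 31 + 30 + 31 + 30 + 31 + 31 + 29 + 31 + 30 + 31 + 30 + 31 + 31 + 30 + 31 + 30 + 31 + 31 + 28 + 31 + 30 + 31 + 30 + 31 + 31 + 30 + 31 + 30 + 31 + 31 + 28 + 31 + 30 + 31 + 30 = 1253.

1253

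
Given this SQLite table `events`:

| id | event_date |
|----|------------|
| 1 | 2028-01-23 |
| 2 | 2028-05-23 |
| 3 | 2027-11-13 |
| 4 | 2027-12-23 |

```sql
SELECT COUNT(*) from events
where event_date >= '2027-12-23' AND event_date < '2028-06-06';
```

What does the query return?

Rows in [2027-12-23, 2028-06-06): 2028-01-23, 2028-05-23, 2027-12-23 → 3 rows.

3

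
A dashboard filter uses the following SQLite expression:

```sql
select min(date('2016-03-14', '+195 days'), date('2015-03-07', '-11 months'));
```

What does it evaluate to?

2014-04-07

date('2016-03-14', '+195 days') → 2016-09-25.
date('2015-03-07', '-11 months') → 2014-04-07.
Earlier of the two is 2014-04-07.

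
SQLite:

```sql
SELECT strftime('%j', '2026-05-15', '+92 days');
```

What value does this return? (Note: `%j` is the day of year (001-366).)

227

First apply '+92 days': 2026-05-15 → 2026-08-15.
Day-of-year for 2026-08-15: days since 2026-01-01 inclusive = 227, zero-padded to 227.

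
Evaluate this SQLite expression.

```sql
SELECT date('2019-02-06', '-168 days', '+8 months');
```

2019-04-22

Applying '-168 days' to 2019-02-06: counting 168 days back gives 2018-08-22.
Adding +8 months to 2018-08-22 gives 2019-04-22.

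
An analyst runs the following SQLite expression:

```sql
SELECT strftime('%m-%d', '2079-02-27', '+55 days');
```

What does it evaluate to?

First apply '+55 days': 2079-02-27 → 2079-04-23.
`%m-%d` extracts the month-day: 04-23.

04-23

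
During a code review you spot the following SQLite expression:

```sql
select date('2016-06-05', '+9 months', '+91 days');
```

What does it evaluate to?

Adding +9 months to 2016-06-05 gives 2017-03-05.
Applying '+91 days' to 2017-03-05: counting 91 days forward gives 2017-06-04.

2017-06-04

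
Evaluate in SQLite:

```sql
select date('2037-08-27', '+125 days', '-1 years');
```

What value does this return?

2036-12-30

Applying '+125 days' to 2037-08-27: counting 125 days forward gives 2037-12-30.
Adding -1 year to 2037-12-30 gives 2036-12-30.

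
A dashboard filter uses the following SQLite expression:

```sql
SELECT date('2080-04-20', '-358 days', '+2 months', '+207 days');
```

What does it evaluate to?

Applying '-358 days' to 2080-04-20: counting 358 days back gives 2079-04-28.
Adding +2 months to 2079-04-28 gives 2079-06-28.
Applying '+207 days' to 2079-06-28: counting 207 days forward gives 2080-01-21.

2080-01-21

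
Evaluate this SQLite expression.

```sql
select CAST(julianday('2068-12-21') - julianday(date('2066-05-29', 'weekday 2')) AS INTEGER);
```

`weekday 2` advances to the next Tuesday; 2066-05-29 is a Saturday, so it moves forward to 2066-06-01.
29 days remain in June 2066 after the 1st (30 − 1).
Full months from July 2066 through November 2068 contribute their day counts.
Then 21 days into December 2068.
Total: 29 + 31 + 31 + 30 + 31 + 30 + 31 + 31 + 28 + 31 + 30 + 31 + 30 + 31 + 31 + 30 + 31 + 30 + 31 + 31 + 29 + 31 + 30 + 31 + 30 + 31 + 31 + 30 + 31 + 30 + 21 = 934.

934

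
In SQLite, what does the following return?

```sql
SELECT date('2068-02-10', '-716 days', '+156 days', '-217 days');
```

2065-12-25

Applying '-716 days' to 2068-02-10: counting 716 days back gives 2066-02-24.
Applying '+156 days' to 2066-02-24: counting 156 days forward gives 2066-07-30.
Applying '-217 days' to 2066-07-30: counting 217 days back gives 2065-12-25.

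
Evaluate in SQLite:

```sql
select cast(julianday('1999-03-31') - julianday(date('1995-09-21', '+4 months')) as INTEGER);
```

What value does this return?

1165

Adding +4 months to 1995-09-21 gives 1996-01-21.
10 days remain in January 1996 after the 21st (31 − 21).
Full months from February 1996 through February 1999 contribute their day counts.
Then 31 days into March 1999.
Total: 10 + 29 + 31 + 30 + 31 + 30 + 31 + 31 + 30 + 31 + 30 + 31 + 31 + 28 + 31 + 30 + 31 + 30 + 31 + 31 + 30 + 31 + 30 + 31 + 31 + 28 + 31 + 30 + 31 + 30 + 31 + 31 + 30 + 31 + 30 + 31 + 31 + 28 + 31 = 1165.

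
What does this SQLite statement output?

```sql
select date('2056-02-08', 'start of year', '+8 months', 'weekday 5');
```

`start of year` rewinds 2056-02-08 to 2056-01-01.
Adding +8 months to 2056-01-01 gives 2056-09-01.
`weekday 5` advances to the next Friday; 2056-09-01 is already a Friday, so it stays at 2056-09-01.

2056-09-01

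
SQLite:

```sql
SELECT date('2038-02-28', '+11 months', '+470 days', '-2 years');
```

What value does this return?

2038-05-12

Adding +11 months to 2038-02-28 gives 2039-01-28.
Applying '+470 days' to 2039-01-28: counting 470 days forward gives 2040-05-12.
Adding -2 years to 2040-05-12 gives 2038-05-12.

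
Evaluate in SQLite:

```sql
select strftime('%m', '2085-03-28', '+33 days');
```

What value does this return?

First apply '+33 days': 2085-03-28 → 2085-04-30.
`%m` extracts the 2-digit month (01-12): 04.

04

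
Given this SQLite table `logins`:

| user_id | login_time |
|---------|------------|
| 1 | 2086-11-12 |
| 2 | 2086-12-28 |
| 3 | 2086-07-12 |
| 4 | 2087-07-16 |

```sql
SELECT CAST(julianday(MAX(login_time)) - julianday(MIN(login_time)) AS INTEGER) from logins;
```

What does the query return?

369

MIN = 2086-07-12, MAX = 2087-07-16.
19 days remain in July 2086 after the 12th (31 − 12).
Full months from August 2086 through June 2087 contribute their day counts.
Then 16 days into July 2087.
Total: 19 + 31 + 30 + 31 + 30 + 31 + 31 + 28 + 31 + 30 + 31 + 30 + 16 = 369.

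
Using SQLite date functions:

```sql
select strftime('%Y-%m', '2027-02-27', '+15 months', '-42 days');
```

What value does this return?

First apply '+15 months', '-42 days': 2027-02-27 → 2028-04-15.
`%Y-%m` extracts the year-month: 2028-04.

2028-04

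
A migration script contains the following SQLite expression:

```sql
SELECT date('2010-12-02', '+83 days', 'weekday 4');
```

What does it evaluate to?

Applying '+83 days' to 2010-12-02: counting 83 days forward gives 2011-02-23.
`weekday 4` advances to the next Thursday; 2011-02-23 is a Wednesday, so it moves forward to 2011-02-24.

2011-02-24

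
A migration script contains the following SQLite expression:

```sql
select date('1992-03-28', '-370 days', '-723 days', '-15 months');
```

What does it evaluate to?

1987-12-31

Applying '-370 days' to 1992-03-28: counting 370 days back gives 1991-03-24.
Applying '-723 days' to 1991-03-24: counting 723 days back gives 1989-03-31.
Adding -15 months to 1989-03-31 gives 1987-12-31.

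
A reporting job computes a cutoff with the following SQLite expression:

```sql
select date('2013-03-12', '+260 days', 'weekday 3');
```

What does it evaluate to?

Applying '+260 days' to 2013-03-12: counting 260 days forward gives 2013-11-27.
`weekday 3` advances to the next Wednesday; 2013-11-27 is already a Wednesday, so it stays at 2013-11-27.

2013-11-27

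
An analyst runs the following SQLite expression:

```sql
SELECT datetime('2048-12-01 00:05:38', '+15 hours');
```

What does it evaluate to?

+15 hours from 2048-12-01 00:05:38 is 2048-12-01 15:05:38.

2048-12-01 15:05:38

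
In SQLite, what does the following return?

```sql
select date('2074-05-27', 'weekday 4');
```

2074-05-31

`weekday 4` advances to the next Thursday; 2074-05-27 is a Sunday, so it moves forward to 2074-05-31.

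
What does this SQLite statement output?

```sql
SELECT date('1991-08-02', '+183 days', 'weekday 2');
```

1992-02-04

Applying '+183 days' to 1991-08-02: counting 183 days forward gives 1992-02-01.
`weekday 2` advances to the next Tuesday; 1992-02-01 is a Saturday, so it moves forward to 1992-02-04.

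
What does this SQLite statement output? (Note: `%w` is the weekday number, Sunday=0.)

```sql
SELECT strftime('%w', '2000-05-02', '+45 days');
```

First apply '+45 days': 2000-05-02 → 2000-06-16.
2000-06-16 is a Friday; with Sunday=0 that is 5.

5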